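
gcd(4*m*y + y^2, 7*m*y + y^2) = y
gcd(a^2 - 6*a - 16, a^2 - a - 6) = a + 2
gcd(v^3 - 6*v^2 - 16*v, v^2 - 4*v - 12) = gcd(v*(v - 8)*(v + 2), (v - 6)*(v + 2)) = v + 2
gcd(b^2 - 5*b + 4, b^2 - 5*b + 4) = b^2 - 5*b + 4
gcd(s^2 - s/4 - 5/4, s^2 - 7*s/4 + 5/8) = s - 5/4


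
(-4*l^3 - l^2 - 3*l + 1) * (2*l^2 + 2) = -8*l^5 - 2*l^4 - 14*l^3 - 6*l + 2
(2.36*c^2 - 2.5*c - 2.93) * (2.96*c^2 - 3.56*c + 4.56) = 6.9856*c^4 - 15.8016*c^3 + 10.9888*c^2 - 0.969199999999997*c - 13.3608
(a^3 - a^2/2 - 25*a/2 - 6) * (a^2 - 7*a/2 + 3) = a^5 - 4*a^4 - 31*a^3/4 + 145*a^2/4 - 33*a/2 - 18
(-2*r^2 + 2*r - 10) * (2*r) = -4*r^3 + 4*r^2 - 20*r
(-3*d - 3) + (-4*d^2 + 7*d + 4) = -4*d^2 + 4*d + 1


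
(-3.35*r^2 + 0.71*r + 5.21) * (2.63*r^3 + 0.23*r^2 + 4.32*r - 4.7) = -8.8105*r^5 + 1.0968*r^4 - 0.606400000000002*r^3 + 20.0105*r^2 + 19.1702*r - 24.487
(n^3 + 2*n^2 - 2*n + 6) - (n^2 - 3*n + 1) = n^3 + n^2 + n + 5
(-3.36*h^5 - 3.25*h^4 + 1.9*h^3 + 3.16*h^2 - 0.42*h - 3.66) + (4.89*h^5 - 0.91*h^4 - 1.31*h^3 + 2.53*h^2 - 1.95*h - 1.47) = 1.53*h^5 - 4.16*h^4 + 0.59*h^3 + 5.69*h^2 - 2.37*h - 5.13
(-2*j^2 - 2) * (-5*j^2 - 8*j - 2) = 10*j^4 + 16*j^3 + 14*j^2 + 16*j + 4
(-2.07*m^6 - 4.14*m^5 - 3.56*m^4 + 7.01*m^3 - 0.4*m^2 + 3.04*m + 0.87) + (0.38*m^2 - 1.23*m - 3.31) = -2.07*m^6 - 4.14*m^5 - 3.56*m^4 + 7.01*m^3 - 0.02*m^2 + 1.81*m - 2.44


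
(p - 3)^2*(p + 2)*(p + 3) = p^4 - p^3 - 15*p^2 + 9*p + 54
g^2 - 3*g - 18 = (g - 6)*(g + 3)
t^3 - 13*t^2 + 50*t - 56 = (t - 7)*(t - 4)*(t - 2)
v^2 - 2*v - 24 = (v - 6)*(v + 4)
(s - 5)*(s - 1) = s^2 - 6*s + 5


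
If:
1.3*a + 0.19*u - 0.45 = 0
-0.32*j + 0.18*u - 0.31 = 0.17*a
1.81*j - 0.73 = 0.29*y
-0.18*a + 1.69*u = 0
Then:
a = 0.34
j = -1.13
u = 0.04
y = -9.57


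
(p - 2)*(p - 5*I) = p^2 - 2*p - 5*I*p + 10*I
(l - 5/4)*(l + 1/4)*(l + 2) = l^3 + l^2 - 37*l/16 - 5/8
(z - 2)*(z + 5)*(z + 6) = z^3 + 9*z^2 + 8*z - 60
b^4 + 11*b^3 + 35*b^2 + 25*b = b*(b + 1)*(b + 5)^2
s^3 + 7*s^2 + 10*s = s*(s + 2)*(s + 5)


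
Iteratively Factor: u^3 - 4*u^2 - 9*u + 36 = (u + 3)*(u^2 - 7*u + 12) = (u - 4)*(u + 3)*(u - 3)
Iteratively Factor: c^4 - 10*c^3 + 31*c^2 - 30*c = (c - 5)*(c^3 - 5*c^2 + 6*c) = c*(c - 5)*(c^2 - 5*c + 6) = c*(c - 5)*(c - 2)*(c - 3)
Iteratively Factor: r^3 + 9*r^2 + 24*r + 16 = (r + 4)*(r^2 + 5*r + 4) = (r + 1)*(r + 4)*(r + 4)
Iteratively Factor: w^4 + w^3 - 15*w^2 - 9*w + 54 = (w - 2)*(w^3 + 3*w^2 - 9*w - 27) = (w - 3)*(w - 2)*(w^2 + 6*w + 9) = (w - 3)*(w - 2)*(w + 3)*(w + 3)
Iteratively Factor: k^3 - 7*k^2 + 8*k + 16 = (k - 4)*(k^2 - 3*k - 4) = (k - 4)^2*(k + 1)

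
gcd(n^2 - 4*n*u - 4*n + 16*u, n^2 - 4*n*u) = -n + 4*u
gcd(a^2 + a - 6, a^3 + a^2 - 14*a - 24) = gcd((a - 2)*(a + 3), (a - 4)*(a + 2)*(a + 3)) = a + 3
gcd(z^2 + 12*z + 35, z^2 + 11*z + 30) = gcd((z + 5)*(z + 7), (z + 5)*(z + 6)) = z + 5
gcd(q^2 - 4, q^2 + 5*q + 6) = q + 2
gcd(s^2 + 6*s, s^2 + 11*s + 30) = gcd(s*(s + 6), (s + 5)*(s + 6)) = s + 6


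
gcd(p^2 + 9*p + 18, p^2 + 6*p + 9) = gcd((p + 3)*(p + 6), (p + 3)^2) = p + 3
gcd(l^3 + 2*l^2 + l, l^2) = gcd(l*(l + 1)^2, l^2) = l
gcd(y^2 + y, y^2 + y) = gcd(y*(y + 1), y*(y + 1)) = y^2 + y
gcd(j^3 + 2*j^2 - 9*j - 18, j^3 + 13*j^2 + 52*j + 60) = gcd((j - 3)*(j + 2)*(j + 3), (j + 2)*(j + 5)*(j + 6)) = j + 2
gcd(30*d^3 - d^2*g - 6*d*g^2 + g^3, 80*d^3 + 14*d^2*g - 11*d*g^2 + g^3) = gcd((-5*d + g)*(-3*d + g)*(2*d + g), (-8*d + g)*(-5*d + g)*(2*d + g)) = 10*d^2 + 3*d*g - g^2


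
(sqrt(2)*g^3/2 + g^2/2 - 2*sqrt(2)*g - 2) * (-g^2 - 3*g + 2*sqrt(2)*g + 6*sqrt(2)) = -sqrt(2)*g^5/2 - 3*sqrt(2)*g^4/2 + 3*g^4/2 + 3*sqrt(2)*g^3 + 9*g^3/2 - 6*g^2 + 9*sqrt(2)*g^2 - 18*g - 4*sqrt(2)*g - 12*sqrt(2)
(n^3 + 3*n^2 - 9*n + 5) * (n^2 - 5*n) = n^5 - 2*n^4 - 24*n^3 + 50*n^2 - 25*n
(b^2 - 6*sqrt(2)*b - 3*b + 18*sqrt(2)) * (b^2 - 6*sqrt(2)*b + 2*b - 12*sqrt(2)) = b^4 - 12*sqrt(2)*b^3 - b^3 + 12*sqrt(2)*b^2 + 66*b^2 - 72*b + 72*sqrt(2)*b - 432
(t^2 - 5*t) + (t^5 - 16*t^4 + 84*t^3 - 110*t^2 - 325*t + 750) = t^5 - 16*t^4 + 84*t^3 - 109*t^2 - 330*t + 750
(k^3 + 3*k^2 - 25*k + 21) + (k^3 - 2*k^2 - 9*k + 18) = 2*k^3 + k^2 - 34*k + 39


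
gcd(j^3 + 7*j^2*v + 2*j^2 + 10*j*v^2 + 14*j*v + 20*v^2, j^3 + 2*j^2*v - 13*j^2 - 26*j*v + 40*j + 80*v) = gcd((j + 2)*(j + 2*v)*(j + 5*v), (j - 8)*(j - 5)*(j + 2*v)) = j + 2*v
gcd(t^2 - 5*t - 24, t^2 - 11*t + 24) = t - 8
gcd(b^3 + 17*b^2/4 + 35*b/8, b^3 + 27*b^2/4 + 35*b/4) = b^2 + 7*b/4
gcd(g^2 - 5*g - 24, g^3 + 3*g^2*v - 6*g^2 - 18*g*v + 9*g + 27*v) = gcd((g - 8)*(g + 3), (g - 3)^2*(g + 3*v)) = 1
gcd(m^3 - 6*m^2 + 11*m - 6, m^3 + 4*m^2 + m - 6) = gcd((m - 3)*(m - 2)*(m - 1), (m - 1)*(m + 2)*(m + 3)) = m - 1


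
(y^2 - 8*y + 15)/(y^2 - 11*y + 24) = (y - 5)/(y - 8)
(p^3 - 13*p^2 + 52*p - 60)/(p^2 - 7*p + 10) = p - 6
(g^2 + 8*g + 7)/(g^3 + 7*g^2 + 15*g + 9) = (g + 7)/(g^2 + 6*g + 9)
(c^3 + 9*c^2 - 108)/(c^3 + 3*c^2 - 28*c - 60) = (c^2 + 3*c - 18)/(c^2 - 3*c - 10)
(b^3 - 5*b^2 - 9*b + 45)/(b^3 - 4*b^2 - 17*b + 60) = (b + 3)/(b + 4)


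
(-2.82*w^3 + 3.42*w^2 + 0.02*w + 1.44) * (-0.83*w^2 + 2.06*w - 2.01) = 2.3406*w^5 - 8.6478*w^4 + 12.6968*w^3 - 8.0282*w^2 + 2.9262*w - 2.8944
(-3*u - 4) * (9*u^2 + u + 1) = -27*u^3 - 39*u^2 - 7*u - 4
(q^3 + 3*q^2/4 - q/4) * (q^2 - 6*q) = q^5 - 21*q^4/4 - 19*q^3/4 + 3*q^2/2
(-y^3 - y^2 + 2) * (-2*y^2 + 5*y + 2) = 2*y^5 - 3*y^4 - 7*y^3 - 6*y^2 + 10*y + 4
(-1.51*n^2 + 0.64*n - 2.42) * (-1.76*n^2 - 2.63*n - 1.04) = 2.6576*n^4 + 2.8449*n^3 + 4.1464*n^2 + 5.699*n + 2.5168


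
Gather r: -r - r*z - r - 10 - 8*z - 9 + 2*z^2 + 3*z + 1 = r*(-z - 2) + 2*z^2 - 5*z - 18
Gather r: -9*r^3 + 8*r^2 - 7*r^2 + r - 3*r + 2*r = -9*r^3 + r^2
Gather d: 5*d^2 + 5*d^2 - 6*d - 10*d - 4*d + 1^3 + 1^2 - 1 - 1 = 10*d^2 - 20*d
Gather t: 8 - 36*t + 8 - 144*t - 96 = -180*t - 80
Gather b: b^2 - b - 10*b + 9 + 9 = b^2 - 11*b + 18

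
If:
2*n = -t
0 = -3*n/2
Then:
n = 0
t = 0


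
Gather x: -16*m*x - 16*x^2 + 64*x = -16*x^2 + x*(64 - 16*m)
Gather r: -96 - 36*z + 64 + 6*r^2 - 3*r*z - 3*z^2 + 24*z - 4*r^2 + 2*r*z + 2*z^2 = 2*r^2 - r*z - z^2 - 12*z - 32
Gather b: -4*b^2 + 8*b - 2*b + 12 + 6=-4*b^2 + 6*b + 18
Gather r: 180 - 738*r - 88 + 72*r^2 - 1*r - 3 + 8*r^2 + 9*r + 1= 80*r^2 - 730*r + 90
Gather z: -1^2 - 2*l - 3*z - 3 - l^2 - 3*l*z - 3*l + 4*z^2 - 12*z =-l^2 - 5*l + 4*z^2 + z*(-3*l - 15) - 4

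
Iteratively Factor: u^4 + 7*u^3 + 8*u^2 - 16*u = (u - 1)*(u^3 + 8*u^2 + 16*u) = (u - 1)*(u + 4)*(u^2 + 4*u) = u*(u - 1)*(u + 4)*(u + 4)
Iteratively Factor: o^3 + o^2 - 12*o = (o + 4)*(o^2 - 3*o) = o*(o + 4)*(o - 3)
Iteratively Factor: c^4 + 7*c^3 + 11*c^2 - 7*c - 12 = (c + 4)*(c^3 + 3*c^2 - c - 3) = (c + 1)*(c + 4)*(c^2 + 2*c - 3) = (c - 1)*(c + 1)*(c + 4)*(c + 3)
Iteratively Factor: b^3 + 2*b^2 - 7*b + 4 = (b + 4)*(b^2 - 2*b + 1) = (b - 1)*(b + 4)*(b - 1)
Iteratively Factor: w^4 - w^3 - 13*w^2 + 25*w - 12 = (w - 1)*(w^3 - 13*w + 12) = (w - 1)*(w + 4)*(w^2 - 4*w + 3) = (w - 1)^2*(w + 4)*(w - 3)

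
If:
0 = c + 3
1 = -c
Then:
No Solution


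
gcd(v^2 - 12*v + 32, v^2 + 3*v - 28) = v - 4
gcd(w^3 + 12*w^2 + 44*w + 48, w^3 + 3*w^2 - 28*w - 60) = w^2 + 8*w + 12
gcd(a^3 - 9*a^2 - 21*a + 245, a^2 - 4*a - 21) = a - 7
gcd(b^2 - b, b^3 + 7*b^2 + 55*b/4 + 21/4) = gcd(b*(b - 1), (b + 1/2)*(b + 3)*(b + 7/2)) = 1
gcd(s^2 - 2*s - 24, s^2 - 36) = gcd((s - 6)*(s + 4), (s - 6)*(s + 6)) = s - 6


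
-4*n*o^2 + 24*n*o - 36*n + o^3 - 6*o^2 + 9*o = (-4*n + o)*(o - 3)^2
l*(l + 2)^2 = l^3 + 4*l^2 + 4*l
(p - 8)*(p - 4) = p^2 - 12*p + 32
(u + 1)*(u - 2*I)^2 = u^3 + u^2 - 4*I*u^2 - 4*u - 4*I*u - 4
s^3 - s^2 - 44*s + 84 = (s - 6)*(s - 2)*(s + 7)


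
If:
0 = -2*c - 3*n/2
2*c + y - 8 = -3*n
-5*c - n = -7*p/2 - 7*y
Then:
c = y/2 - 4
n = 16/3 - 2*y/3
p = -31*y/21 - 88/21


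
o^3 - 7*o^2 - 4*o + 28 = (o - 7)*(o - 2)*(o + 2)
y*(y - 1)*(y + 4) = y^3 + 3*y^2 - 4*y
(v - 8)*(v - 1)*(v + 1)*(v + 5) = v^4 - 3*v^3 - 41*v^2 + 3*v + 40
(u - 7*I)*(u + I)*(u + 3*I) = u^3 - 3*I*u^2 + 25*u + 21*I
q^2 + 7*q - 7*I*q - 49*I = (q + 7)*(q - 7*I)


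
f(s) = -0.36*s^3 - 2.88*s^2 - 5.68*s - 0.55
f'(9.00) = -145.00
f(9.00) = -547.39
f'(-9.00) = -41.32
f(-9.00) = 79.73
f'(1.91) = -20.62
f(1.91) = -24.41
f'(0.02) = -5.80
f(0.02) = -0.66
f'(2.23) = -23.90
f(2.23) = -31.53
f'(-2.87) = 1.96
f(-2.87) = 0.54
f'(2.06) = -22.13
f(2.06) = -27.62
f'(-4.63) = -2.16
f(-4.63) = -0.26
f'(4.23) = -49.37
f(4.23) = -103.36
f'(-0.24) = -4.36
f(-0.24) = 0.65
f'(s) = -1.08*s^2 - 5.76*s - 5.68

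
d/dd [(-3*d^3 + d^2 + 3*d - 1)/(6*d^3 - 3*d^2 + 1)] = (3*d^4 - 36*d^3 + 18*d^2 - 4*d + 3)/(36*d^6 - 36*d^5 + 9*d^4 + 12*d^3 - 6*d^2 + 1)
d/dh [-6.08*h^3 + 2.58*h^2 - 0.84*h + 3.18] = -18.24*h^2 + 5.16*h - 0.84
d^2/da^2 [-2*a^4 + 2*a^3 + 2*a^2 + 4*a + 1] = -24*a^2 + 12*a + 4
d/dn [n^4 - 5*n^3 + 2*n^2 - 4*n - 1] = 4*n^3 - 15*n^2 + 4*n - 4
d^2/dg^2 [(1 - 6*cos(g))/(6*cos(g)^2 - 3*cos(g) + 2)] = 3*(-162*(1 - cos(2*g))^2*cos(g) + 3*(1 - cos(2*g))^2 + 249*cos(g)/2 - 73*cos(2*g)/2 - 153*cos(3*g)/2 + 36*cos(5*g) - 45/2)/(3*cos(g) - 3*cos(2*g) - 5)^3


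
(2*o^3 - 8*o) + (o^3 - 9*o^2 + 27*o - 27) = 3*o^3 - 9*o^2 + 19*o - 27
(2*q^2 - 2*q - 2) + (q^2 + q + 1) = 3*q^2 - q - 1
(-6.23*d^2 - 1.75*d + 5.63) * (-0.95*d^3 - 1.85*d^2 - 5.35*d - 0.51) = 5.9185*d^5 + 13.188*d^4 + 31.2195*d^3 + 2.1243*d^2 - 29.228*d - 2.8713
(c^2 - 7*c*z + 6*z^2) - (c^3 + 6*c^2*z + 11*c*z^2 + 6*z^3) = -c^3 - 6*c^2*z + c^2 - 11*c*z^2 - 7*c*z - 6*z^3 + 6*z^2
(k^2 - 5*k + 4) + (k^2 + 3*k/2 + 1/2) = 2*k^2 - 7*k/2 + 9/2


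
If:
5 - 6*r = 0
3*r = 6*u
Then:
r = 5/6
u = 5/12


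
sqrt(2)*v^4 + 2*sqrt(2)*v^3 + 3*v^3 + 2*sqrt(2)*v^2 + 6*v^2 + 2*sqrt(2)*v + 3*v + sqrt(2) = (v + 1)^2*(v + sqrt(2))*(sqrt(2)*v + 1)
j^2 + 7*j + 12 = (j + 3)*(j + 4)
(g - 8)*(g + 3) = g^2 - 5*g - 24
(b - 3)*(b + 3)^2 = b^3 + 3*b^2 - 9*b - 27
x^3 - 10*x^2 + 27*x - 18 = (x - 6)*(x - 3)*(x - 1)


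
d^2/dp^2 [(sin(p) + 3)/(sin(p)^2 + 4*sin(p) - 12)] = (-9*sin(p)^5 - 8*sin(p)^4 - 222*sin(p)^2 - 437*sin(p)/2 + 24*sin(3*p) + sin(5*p)/2 + 264)/((sin(p) - 2)^3*(sin(p) + 6)^3)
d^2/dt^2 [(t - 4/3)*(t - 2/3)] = 2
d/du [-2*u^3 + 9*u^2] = 6*u*(3 - u)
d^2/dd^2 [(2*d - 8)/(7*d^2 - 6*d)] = 4*(49*d^3 - 588*d^2 + 504*d - 144)/(d^3*(343*d^3 - 882*d^2 + 756*d - 216))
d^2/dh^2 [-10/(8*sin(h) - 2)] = 20*(4*sin(h)^2 + sin(h) - 8)/(4*sin(h) - 1)^3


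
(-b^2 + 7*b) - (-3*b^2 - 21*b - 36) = 2*b^2 + 28*b + 36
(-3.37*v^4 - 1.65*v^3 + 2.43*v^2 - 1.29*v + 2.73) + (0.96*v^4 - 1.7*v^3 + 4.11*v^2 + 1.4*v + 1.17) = -2.41*v^4 - 3.35*v^3 + 6.54*v^2 + 0.11*v + 3.9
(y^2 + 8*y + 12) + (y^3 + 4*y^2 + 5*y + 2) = y^3 + 5*y^2 + 13*y + 14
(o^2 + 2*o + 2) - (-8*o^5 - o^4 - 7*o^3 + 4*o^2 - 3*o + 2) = 8*o^5 + o^4 + 7*o^3 - 3*o^2 + 5*o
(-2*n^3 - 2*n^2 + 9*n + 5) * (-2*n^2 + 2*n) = 4*n^5 - 22*n^3 + 8*n^2 + 10*n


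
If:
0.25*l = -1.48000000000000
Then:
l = -5.92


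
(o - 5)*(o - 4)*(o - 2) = o^3 - 11*o^2 + 38*o - 40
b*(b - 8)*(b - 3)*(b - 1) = b^4 - 12*b^3 + 35*b^2 - 24*b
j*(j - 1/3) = j^2 - j/3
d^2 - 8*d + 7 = (d - 7)*(d - 1)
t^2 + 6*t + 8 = (t + 2)*(t + 4)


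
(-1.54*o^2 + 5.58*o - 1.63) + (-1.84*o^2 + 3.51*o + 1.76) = -3.38*o^2 + 9.09*o + 0.13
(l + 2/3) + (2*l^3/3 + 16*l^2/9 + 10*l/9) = 2*l^3/3 + 16*l^2/9 + 19*l/9 + 2/3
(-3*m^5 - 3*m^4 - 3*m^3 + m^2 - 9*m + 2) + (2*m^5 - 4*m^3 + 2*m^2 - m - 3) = -m^5 - 3*m^4 - 7*m^3 + 3*m^2 - 10*m - 1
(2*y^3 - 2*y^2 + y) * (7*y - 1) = 14*y^4 - 16*y^3 + 9*y^2 - y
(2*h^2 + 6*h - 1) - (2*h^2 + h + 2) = 5*h - 3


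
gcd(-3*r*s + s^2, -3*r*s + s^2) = 3*r*s - s^2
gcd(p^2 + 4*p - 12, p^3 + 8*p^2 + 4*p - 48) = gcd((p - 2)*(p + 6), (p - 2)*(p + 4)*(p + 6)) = p^2 + 4*p - 12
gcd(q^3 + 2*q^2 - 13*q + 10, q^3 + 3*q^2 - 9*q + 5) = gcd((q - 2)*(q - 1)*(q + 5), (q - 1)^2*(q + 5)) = q^2 + 4*q - 5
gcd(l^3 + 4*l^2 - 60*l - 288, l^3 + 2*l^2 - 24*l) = l + 6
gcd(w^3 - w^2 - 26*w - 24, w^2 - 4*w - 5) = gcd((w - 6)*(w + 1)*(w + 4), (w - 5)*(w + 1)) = w + 1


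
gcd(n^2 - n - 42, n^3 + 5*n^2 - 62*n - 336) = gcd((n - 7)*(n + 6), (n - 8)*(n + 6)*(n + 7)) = n + 6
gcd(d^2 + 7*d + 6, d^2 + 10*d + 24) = d + 6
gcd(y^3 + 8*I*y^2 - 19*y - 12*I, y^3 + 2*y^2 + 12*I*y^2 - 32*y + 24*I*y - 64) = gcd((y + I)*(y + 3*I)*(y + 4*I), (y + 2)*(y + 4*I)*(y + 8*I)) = y + 4*I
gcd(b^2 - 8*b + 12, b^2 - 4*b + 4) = b - 2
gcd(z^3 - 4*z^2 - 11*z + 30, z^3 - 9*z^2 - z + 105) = z^2 - 2*z - 15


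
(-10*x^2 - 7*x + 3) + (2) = -10*x^2 - 7*x + 5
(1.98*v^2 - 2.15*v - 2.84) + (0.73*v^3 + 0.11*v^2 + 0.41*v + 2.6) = 0.73*v^3 + 2.09*v^2 - 1.74*v - 0.24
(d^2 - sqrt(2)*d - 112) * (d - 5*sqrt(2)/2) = d^3 - 7*sqrt(2)*d^2/2 - 107*d + 280*sqrt(2)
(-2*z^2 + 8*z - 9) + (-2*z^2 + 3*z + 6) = -4*z^2 + 11*z - 3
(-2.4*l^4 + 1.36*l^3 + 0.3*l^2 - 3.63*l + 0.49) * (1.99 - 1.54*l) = 3.696*l^5 - 6.8704*l^4 + 2.2444*l^3 + 6.1872*l^2 - 7.9783*l + 0.9751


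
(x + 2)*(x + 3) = x^2 + 5*x + 6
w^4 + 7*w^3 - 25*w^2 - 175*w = w*(w - 5)*(w + 5)*(w + 7)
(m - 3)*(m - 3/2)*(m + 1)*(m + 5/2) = m^4 - m^3 - 35*m^2/4 + 9*m/2 + 45/4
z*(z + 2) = z^2 + 2*z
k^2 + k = k*(k + 1)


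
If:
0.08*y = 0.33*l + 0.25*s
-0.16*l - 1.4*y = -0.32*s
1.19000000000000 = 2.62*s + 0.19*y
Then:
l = -0.30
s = 0.44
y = 0.14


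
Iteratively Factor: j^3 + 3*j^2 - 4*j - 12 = (j + 2)*(j^2 + j - 6) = (j + 2)*(j + 3)*(j - 2)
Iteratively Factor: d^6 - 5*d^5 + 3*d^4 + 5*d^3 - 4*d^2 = (d - 4)*(d^5 - d^4 - d^3 + d^2) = (d - 4)*(d + 1)*(d^4 - 2*d^3 + d^2) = d*(d - 4)*(d + 1)*(d^3 - 2*d^2 + d) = d*(d - 4)*(d - 1)*(d + 1)*(d^2 - d) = d*(d - 4)*(d - 1)^2*(d + 1)*(d)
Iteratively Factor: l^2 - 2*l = (l - 2)*(l)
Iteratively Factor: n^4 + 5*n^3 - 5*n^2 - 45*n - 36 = (n + 1)*(n^3 + 4*n^2 - 9*n - 36) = (n - 3)*(n + 1)*(n^2 + 7*n + 12) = (n - 3)*(n + 1)*(n + 4)*(n + 3)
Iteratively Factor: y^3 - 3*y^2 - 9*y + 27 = (y - 3)*(y^2 - 9) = (y - 3)^2*(y + 3)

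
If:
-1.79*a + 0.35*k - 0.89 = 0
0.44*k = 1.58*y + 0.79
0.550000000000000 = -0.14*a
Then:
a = -3.93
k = -17.55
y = -5.39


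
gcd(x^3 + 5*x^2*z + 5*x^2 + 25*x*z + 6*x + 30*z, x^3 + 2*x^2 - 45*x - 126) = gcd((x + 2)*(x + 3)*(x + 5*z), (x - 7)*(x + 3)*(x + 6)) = x + 3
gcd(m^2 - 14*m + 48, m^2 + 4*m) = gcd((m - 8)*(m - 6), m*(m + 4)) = 1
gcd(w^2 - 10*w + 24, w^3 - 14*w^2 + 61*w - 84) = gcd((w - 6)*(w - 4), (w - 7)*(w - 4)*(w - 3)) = w - 4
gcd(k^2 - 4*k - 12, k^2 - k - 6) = k + 2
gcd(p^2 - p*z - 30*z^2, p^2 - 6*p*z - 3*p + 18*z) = -p + 6*z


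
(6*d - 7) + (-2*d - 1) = 4*d - 8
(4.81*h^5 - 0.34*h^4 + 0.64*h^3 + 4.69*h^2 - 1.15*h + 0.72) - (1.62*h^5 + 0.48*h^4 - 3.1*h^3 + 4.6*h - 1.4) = 3.19*h^5 - 0.82*h^4 + 3.74*h^3 + 4.69*h^2 - 5.75*h + 2.12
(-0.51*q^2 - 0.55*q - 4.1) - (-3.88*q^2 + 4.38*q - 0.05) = 3.37*q^2 - 4.93*q - 4.05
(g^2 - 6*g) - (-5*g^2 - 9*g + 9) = 6*g^2 + 3*g - 9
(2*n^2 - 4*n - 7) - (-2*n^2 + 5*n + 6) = 4*n^2 - 9*n - 13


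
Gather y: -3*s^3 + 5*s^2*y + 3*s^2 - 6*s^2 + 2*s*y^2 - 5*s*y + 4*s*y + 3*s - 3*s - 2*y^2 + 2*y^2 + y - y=-3*s^3 - 3*s^2 + 2*s*y^2 + y*(5*s^2 - s)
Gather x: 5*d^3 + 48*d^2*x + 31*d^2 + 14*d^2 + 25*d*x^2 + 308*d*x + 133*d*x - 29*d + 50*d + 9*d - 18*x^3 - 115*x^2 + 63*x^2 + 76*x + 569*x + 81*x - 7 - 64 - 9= 5*d^3 + 45*d^2 + 30*d - 18*x^3 + x^2*(25*d - 52) + x*(48*d^2 + 441*d + 726) - 80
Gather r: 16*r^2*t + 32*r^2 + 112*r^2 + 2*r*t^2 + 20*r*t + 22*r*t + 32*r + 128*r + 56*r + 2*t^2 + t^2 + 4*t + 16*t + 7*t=r^2*(16*t + 144) + r*(2*t^2 + 42*t + 216) + 3*t^2 + 27*t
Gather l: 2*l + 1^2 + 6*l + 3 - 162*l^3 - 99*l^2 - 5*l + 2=-162*l^3 - 99*l^2 + 3*l + 6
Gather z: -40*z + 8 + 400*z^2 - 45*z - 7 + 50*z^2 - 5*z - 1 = 450*z^2 - 90*z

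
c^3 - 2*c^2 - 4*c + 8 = (c - 2)^2*(c + 2)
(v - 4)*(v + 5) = v^2 + v - 20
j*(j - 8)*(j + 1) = j^3 - 7*j^2 - 8*j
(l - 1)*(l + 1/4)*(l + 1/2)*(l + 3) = l^4 + 11*l^3/4 - 11*l^2/8 - 2*l - 3/8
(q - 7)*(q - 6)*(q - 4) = q^3 - 17*q^2 + 94*q - 168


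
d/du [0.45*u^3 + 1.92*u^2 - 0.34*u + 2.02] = 1.35*u^2 + 3.84*u - 0.34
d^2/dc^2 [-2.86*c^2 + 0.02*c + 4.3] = -5.72000000000000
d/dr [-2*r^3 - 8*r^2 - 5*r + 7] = -6*r^2 - 16*r - 5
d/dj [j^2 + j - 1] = 2*j + 1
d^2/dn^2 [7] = 0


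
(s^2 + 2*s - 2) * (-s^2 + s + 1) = -s^4 - s^3 + 5*s^2 - 2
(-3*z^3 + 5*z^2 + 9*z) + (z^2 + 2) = -3*z^3 + 6*z^2 + 9*z + 2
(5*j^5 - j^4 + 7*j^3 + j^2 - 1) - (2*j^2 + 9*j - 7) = 5*j^5 - j^4 + 7*j^3 - j^2 - 9*j + 6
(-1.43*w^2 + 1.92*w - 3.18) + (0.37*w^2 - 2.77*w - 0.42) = -1.06*w^2 - 0.85*w - 3.6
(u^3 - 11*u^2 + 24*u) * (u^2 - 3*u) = u^5 - 14*u^4 + 57*u^3 - 72*u^2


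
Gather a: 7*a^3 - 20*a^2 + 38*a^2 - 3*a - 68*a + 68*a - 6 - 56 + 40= 7*a^3 + 18*a^2 - 3*a - 22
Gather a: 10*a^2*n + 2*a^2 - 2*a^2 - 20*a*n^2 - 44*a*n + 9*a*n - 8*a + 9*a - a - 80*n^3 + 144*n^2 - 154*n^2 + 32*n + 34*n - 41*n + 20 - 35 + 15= 10*a^2*n + a*(-20*n^2 - 35*n) - 80*n^3 - 10*n^2 + 25*n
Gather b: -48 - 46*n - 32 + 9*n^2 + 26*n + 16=9*n^2 - 20*n - 64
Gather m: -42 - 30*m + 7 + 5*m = -25*m - 35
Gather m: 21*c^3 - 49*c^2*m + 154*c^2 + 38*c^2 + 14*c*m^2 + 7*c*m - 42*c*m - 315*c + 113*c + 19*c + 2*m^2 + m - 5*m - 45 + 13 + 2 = 21*c^3 + 192*c^2 - 183*c + m^2*(14*c + 2) + m*(-49*c^2 - 35*c - 4) - 30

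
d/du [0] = 0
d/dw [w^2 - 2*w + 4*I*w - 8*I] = 2*w - 2 + 4*I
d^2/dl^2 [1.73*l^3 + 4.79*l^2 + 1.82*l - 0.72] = 10.38*l + 9.58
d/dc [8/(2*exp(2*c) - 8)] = -8*exp(2*c)/(exp(2*c) - 4)^2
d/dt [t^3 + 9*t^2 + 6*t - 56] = 3*t^2 + 18*t + 6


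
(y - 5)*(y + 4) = y^2 - y - 20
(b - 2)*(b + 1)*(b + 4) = b^3 + 3*b^2 - 6*b - 8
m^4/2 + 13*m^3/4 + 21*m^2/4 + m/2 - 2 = (m/2 + 1/2)*(m - 1/2)*(m + 2)*(m + 4)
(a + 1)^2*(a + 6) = a^3 + 8*a^2 + 13*a + 6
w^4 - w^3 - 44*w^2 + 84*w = w*(w - 6)*(w - 2)*(w + 7)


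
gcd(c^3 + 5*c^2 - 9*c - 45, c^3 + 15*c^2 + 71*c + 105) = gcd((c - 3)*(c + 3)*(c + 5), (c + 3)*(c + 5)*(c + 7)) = c^2 + 8*c + 15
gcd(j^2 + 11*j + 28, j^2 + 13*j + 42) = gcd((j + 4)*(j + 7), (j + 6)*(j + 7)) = j + 7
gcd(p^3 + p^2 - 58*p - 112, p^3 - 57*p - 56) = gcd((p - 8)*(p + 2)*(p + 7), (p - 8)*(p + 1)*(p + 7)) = p^2 - p - 56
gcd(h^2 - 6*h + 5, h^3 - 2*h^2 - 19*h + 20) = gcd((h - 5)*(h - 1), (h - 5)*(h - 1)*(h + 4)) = h^2 - 6*h + 5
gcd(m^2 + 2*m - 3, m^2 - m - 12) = m + 3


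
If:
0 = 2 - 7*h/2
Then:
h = 4/7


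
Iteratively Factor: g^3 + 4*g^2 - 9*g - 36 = (g + 4)*(g^2 - 9) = (g + 3)*(g + 4)*(g - 3)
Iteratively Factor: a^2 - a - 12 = (a - 4)*(a + 3)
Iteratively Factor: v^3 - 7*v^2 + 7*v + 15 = (v - 5)*(v^2 - 2*v - 3) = (v - 5)*(v - 3)*(v + 1)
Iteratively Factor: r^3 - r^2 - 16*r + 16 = (r + 4)*(r^2 - 5*r + 4) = (r - 4)*(r + 4)*(r - 1)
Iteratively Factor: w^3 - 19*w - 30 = (w + 2)*(w^2 - 2*w - 15) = (w - 5)*(w + 2)*(w + 3)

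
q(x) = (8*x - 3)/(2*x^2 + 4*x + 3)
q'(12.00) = -0.02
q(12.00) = 0.27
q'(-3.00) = -1.78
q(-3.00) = -3.00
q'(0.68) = 0.83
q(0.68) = 0.37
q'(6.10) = -0.05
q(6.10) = 0.45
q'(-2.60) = -2.76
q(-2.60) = -3.89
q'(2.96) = -0.07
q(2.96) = 0.64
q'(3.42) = -0.07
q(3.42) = 0.61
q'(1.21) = 0.23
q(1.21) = 0.62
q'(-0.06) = 4.60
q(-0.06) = -1.26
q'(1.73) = 0.04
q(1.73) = 0.68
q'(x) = (-4*x - 4)*(8*x - 3)/(2*x^2 + 4*x + 3)^2 + 8/(2*x^2 + 4*x + 3) = 4*(-4*x^2 + 3*x + 9)/(4*x^4 + 16*x^3 + 28*x^2 + 24*x + 9)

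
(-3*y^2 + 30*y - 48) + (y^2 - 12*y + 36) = -2*y^2 + 18*y - 12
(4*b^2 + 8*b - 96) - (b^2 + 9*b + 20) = 3*b^2 - b - 116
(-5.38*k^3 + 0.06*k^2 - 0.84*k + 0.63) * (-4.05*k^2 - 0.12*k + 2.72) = 21.789*k^5 + 0.4026*k^4 - 11.2388*k^3 - 2.2875*k^2 - 2.3604*k + 1.7136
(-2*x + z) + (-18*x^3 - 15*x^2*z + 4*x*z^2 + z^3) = -18*x^3 - 15*x^2*z + 4*x*z^2 - 2*x + z^3 + z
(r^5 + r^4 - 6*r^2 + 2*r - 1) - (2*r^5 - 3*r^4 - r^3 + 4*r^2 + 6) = -r^5 + 4*r^4 + r^3 - 10*r^2 + 2*r - 7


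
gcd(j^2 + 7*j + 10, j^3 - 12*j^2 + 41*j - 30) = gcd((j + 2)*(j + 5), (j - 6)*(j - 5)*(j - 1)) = 1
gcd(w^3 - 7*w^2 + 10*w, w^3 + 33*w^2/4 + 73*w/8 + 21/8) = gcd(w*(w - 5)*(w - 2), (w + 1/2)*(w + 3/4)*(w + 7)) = 1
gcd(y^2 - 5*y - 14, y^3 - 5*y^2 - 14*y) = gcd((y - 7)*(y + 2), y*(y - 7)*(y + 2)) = y^2 - 5*y - 14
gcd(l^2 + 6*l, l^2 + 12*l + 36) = l + 6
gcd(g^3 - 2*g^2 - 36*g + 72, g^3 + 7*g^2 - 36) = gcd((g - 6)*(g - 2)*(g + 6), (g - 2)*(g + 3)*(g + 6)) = g^2 + 4*g - 12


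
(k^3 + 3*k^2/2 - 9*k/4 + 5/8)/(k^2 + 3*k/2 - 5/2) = (k^2 - k + 1/4)/(k - 1)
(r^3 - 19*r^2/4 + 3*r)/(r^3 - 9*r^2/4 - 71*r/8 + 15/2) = 2*r/(2*r + 5)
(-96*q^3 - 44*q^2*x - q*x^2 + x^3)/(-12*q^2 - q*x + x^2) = (-32*q^2 - 4*q*x + x^2)/(-4*q + x)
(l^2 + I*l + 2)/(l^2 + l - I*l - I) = (l + 2*I)/(l + 1)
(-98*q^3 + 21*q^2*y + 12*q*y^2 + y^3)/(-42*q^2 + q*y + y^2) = (-14*q^2 + 5*q*y + y^2)/(-6*q + y)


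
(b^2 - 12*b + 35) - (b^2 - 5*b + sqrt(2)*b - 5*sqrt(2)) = -7*b - sqrt(2)*b + 5*sqrt(2) + 35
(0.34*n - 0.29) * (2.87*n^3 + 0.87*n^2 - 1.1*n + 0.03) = 0.9758*n^4 - 0.5365*n^3 - 0.6263*n^2 + 0.3292*n - 0.0087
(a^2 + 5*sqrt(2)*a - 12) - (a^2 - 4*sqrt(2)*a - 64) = 9*sqrt(2)*a + 52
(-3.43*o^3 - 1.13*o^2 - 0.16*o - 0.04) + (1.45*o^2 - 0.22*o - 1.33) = -3.43*o^3 + 0.32*o^2 - 0.38*o - 1.37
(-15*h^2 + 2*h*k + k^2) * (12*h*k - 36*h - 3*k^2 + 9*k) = -180*h^3*k + 540*h^3 + 69*h^2*k^2 - 207*h^2*k + 6*h*k^3 - 18*h*k^2 - 3*k^4 + 9*k^3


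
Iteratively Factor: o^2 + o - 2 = (o - 1)*(o + 2)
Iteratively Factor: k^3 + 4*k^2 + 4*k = (k + 2)*(k^2 + 2*k) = (k + 2)^2*(k)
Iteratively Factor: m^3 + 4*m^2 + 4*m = (m)*(m^2 + 4*m + 4) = m*(m + 2)*(m + 2)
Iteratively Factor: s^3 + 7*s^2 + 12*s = (s + 4)*(s^2 + 3*s) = (s + 3)*(s + 4)*(s)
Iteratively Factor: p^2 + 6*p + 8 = (p + 4)*(p + 2)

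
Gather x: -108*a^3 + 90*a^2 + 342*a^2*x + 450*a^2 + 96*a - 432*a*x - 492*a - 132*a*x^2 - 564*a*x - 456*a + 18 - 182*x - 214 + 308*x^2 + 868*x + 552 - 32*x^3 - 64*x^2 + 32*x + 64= -108*a^3 + 540*a^2 - 852*a - 32*x^3 + x^2*(244 - 132*a) + x*(342*a^2 - 996*a + 718) + 420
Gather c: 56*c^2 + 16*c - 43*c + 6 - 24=56*c^2 - 27*c - 18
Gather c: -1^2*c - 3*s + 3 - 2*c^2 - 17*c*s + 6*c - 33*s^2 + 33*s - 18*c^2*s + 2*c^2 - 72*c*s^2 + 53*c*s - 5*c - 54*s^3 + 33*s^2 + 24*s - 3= -18*c^2*s + c*(-72*s^2 + 36*s) - 54*s^3 + 54*s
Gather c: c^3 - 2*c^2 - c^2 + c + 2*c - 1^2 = c^3 - 3*c^2 + 3*c - 1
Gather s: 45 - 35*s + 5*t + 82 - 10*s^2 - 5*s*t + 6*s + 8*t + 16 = -10*s^2 + s*(-5*t - 29) + 13*t + 143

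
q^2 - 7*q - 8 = (q - 8)*(q + 1)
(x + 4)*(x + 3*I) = x^2 + 4*x + 3*I*x + 12*I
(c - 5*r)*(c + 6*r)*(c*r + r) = c^3*r + c^2*r^2 + c^2*r - 30*c*r^3 + c*r^2 - 30*r^3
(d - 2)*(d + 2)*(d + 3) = d^3 + 3*d^2 - 4*d - 12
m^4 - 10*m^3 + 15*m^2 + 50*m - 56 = (m - 7)*(m - 4)*(m - 1)*(m + 2)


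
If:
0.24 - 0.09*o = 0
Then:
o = 2.67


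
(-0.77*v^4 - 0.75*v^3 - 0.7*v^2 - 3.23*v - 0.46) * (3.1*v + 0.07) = -2.387*v^5 - 2.3789*v^4 - 2.2225*v^3 - 10.062*v^2 - 1.6521*v - 0.0322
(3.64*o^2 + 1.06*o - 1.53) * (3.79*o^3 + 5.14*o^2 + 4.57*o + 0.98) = 13.7956*o^5 + 22.727*o^4 + 16.2845*o^3 + 0.547200000000001*o^2 - 5.9533*o - 1.4994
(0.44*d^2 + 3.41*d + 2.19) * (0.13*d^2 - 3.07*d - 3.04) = 0.0572*d^4 - 0.9075*d^3 - 11.5216*d^2 - 17.0897*d - 6.6576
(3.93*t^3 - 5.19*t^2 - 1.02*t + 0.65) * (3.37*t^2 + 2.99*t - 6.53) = 13.2441*t^5 - 5.7396*t^4 - 44.6184*t^3 + 33.0314*t^2 + 8.6041*t - 4.2445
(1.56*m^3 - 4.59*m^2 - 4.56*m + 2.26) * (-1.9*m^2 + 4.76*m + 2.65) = -2.964*m^5 + 16.1466*m^4 - 9.0504*m^3 - 38.1631*m^2 - 1.3264*m + 5.989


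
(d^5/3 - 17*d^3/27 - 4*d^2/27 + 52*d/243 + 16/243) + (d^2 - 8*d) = d^5/3 - 17*d^3/27 + 23*d^2/27 - 1892*d/243 + 16/243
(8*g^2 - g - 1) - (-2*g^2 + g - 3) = 10*g^2 - 2*g + 2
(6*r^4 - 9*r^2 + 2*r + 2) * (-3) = -18*r^4 + 27*r^2 - 6*r - 6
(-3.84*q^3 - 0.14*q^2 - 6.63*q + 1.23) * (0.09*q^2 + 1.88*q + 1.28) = -0.3456*q^5 - 7.2318*q^4 - 5.7751*q^3 - 12.5329*q^2 - 6.174*q + 1.5744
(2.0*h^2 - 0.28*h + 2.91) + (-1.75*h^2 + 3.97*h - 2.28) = 0.25*h^2 + 3.69*h + 0.63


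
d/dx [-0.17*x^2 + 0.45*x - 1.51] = 0.45 - 0.34*x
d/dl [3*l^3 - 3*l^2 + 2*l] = 9*l^2 - 6*l + 2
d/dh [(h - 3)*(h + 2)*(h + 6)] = 3*h^2 + 10*h - 12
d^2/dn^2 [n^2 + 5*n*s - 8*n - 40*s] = 2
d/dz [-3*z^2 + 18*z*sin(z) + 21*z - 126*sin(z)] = 18*z*cos(z) - 6*z + 18*sin(z) - 126*cos(z) + 21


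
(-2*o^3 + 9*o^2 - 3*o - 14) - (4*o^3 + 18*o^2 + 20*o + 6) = -6*o^3 - 9*o^2 - 23*o - 20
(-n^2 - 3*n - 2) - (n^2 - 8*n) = -2*n^2 + 5*n - 2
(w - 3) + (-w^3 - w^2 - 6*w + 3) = -w^3 - w^2 - 5*w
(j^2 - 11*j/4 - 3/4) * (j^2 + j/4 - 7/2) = j^4 - 5*j^3/2 - 79*j^2/16 + 151*j/16 + 21/8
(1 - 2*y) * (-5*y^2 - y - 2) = 10*y^3 - 3*y^2 + 3*y - 2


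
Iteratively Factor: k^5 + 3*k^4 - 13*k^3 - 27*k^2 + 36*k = (k + 4)*(k^4 - k^3 - 9*k^2 + 9*k) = (k + 3)*(k + 4)*(k^3 - 4*k^2 + 3*k) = (k - 3)*(k + 3)*(k + 4)*(k^2 - k) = k*(k - 3)*(k + 3)*(k + 4)*(k - 1)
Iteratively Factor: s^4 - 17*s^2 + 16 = (s + 4)*(s^3 - 4*s^2 - s + 4) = (s - 1)*(s + 4)*(s^2 - 3*s - 4) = (s - 4)*(s - 1)*(s + 4)*(s + 1)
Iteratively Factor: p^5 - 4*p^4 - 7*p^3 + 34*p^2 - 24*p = (p - 4)*(p^4 - 7*p^2 + 6*p) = (p - 4)*(p - 1)*(p^3 + p^2 - 6*p) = p*(p - 4)*(p - 1)*(p^2 + p - 6) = p*(p - 4)*(p - 2)*(p - 1)*(p + 3)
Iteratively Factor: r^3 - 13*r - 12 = (r - 4)*(r^2 + 4*r + 3) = (r - 4)*(r + 1)*(r + 3)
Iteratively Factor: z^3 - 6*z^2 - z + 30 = (z - 5)*(z^2 - z - 6) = (z - 5)*(z - 3)*(z + 2)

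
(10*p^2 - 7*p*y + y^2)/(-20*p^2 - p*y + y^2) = (-2*p + y)/(4*p + y)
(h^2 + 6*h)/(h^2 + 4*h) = (h + 6)/(h + 4)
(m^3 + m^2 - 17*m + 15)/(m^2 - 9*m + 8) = (m^2 + 2*m - 15)/(m - 8)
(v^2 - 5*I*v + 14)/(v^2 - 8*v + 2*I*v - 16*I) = (v - 7*I)/(v - 8)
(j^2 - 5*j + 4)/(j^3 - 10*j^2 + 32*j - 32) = (j - 1)/(j^2 - 6*j + 8)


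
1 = 1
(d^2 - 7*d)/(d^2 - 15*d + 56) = d/(d - 8)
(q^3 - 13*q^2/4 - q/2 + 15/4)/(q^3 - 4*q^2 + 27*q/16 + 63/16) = 4*(4*q^2 - q - 5)/(16*q^2 - 16*q - 21)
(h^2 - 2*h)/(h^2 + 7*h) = (h - 2)/(h + 7)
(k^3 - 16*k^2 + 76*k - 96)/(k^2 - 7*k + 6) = (k^2 - 10*k + 16)/(k - 1)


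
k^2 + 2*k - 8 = (k - 2)*(k + 4)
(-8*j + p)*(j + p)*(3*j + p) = -24*j^3 - 29*j^2*p - 4*j*p^2 + p^3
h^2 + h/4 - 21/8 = (h - 3/2)*(h + 7/4)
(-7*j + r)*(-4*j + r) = 28*j^2 - 11*j*r + r^2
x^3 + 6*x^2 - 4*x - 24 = (x - 2)*(x + 2)*(x + 6)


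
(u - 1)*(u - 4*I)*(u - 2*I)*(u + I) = u^4 - u^3 - 5*I*u^3 - 2*u^2 + 5*I*u^2 + 2*u - 8*I*u + 8*I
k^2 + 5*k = k*(k + 5)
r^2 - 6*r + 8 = (r - 4)*(r - 2)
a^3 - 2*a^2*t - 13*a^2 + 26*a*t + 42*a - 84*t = (a - 7)*(a - 6)*(a - 2*t)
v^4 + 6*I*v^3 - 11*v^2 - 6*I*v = v*(v + I)*(v + 2*I)*(v + 3*I)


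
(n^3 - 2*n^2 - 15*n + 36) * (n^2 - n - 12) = n^5 - 3*n^4 - 25*n^3 + 75*n^2 + 144*n - 432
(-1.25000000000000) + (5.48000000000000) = 4.23000000000000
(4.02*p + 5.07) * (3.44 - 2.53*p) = -10.1706*p^2 + 1.0017*p + 17.4408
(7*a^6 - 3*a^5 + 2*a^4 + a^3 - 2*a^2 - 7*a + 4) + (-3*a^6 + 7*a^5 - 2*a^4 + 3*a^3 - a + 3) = 4*a^6 + 4*a^5 + 4*a^3 - 2*a^2 - 8*a + 7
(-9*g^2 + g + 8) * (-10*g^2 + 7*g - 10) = 90*g^4 - 73*g^3 + 17*g^2 + 46*g - 80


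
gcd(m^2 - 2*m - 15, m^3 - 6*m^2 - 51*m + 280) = m - 5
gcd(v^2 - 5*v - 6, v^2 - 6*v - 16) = 1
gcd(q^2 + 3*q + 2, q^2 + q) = q + 1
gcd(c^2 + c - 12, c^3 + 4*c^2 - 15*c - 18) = c - 3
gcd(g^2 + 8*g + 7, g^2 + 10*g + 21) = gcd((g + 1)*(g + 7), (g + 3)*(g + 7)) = g + 7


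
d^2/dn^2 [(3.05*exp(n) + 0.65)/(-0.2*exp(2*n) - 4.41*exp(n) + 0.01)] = (-0.122*exp(4*n) + 2.5861*exp(3*n) - 1.7565*exp(2*n) - 12.78097*exp(n) - 0.02897)*exp(n)/(0.008*exp(6*n) + 0.5292*exp(5*n) + 11.66766*exp(4*n) + 85.713201*exp(3*n) - 0.583383*exp(2*n) + 0.001323*exp(n) - 1.0e-6)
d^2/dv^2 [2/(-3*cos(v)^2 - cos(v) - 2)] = 2*(36*sin(v)^4 + 5*sin(v)^2 - 53*cos(v)/4 + 9*cos(3*v)/4 - 31)/(-3*sin(v)^2 + cos(v) + 5)^3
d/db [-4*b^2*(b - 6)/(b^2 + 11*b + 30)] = 4*b*(-b^3 - 22*b^2 - 24*b + 360)/(b^4 + 22*b^3 + 181*b^2 + 660*b + 900)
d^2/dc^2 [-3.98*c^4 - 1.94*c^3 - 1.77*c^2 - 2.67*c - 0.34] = -47.76*c^2 - 11.64*c - 3.54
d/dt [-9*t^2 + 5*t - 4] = 5 - 18*t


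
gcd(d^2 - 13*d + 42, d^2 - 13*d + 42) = d^2 - 13*d + 42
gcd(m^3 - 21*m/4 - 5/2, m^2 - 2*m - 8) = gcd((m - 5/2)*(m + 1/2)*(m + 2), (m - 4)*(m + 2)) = m + 2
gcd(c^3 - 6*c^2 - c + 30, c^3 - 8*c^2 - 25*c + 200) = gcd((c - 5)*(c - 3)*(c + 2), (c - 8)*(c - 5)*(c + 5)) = c - 5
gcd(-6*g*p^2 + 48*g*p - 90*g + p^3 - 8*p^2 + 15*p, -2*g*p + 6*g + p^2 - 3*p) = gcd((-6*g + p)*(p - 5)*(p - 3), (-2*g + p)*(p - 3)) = p - 3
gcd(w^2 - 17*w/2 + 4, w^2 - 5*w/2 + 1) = w - 1/2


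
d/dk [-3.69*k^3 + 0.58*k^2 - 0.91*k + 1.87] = -11.07*k^2 + 1.16*k - 0.91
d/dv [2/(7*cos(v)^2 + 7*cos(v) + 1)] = 14*(2*cos(v) + 1)*sin(v)/(7*cos(v)^2 + 7*cos(v) + 1)^2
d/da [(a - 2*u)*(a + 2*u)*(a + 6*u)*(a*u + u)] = u*(4*a^3 + 18*a^2*u + 3*a^2 - 8*a*u^2 + 12*a*u - 24*u^3 - 4*u^2)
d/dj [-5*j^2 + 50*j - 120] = 50 - 10*j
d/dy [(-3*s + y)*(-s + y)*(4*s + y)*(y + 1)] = 12*s^3 - 26*s^2*y - 13*s^2 + 4*y^3 + 3*y^2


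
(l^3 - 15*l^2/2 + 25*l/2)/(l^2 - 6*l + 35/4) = 2*l*(l - 5)/(2*l - 7)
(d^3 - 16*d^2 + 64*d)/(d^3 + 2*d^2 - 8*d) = (d^2 - 16*d + 64)/(d^2 + 2*d - 8)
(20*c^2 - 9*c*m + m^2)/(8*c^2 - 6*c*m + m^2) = (5*c - m)/(2*c - m)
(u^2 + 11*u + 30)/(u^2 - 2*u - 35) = (u + 6)/(u - 7)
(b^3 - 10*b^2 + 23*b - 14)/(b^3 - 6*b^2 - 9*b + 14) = (b - 2)/(b + 2)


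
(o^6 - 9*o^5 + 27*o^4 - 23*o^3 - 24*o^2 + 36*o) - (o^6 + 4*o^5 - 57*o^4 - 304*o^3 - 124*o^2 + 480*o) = -13*o^5 + 84*o^4 + 281*o^3 + 100*o^2 - 444*o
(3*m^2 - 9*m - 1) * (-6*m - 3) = -18*m^3 + 45*m^2 + 33*m + 3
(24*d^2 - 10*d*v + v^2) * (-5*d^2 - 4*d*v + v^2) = -120*d^4 - 46*d^3*v + 59*d^2*v^2 - 14*d*v^3 + v^4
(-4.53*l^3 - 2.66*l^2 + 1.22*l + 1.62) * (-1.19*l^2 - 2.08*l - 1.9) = 5.3907*l^5 + 12.5878*l^4 + 12.688*l^3 + 0.5886*l^2 - 5.6876*l - 3.078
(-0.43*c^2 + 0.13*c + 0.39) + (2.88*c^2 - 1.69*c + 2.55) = 2.45*c^2 - 1.56*c + 2.94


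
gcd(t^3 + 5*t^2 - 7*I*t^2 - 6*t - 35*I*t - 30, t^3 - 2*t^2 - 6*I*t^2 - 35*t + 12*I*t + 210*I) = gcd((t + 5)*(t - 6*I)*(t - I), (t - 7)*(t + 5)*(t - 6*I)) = t^2 + t*(5 - 6*I) - 30*I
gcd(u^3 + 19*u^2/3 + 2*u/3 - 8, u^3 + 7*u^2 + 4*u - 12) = u^2 + 5*u - 6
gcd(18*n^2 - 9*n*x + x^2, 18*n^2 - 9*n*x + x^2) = 18*n^2 - 9*n*x + x^2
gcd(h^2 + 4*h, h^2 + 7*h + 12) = h + 4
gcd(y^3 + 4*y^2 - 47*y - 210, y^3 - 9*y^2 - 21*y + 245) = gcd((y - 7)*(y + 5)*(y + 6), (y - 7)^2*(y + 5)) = y^2 - 2*y - 35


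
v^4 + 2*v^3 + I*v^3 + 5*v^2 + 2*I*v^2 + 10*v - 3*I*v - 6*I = (v + 2)*(v - I)^2*(v + 3*I)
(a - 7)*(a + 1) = a^2 - 6*a - 7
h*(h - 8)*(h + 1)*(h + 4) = h^4 - 3*h^3 - 36*h^2 - 32*h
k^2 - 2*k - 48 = (k - 8)*(k + 6)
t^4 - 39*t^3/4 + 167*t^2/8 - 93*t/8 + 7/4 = (t - 7)*(t - 2)*(t - 1/2)*(t - 1/4)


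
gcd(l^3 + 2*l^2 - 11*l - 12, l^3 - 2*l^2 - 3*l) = l^2 - 2*l - 3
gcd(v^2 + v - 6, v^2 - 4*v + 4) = v - 2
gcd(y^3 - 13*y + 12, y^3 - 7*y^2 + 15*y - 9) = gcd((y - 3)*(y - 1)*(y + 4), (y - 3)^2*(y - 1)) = y^2 - 4*y + 3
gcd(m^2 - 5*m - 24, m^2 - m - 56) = m - 8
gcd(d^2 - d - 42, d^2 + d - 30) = d + 6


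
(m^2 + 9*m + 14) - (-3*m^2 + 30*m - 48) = 4*m^2 - 21*m + 62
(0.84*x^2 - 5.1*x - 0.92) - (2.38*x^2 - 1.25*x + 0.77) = -1.54*x^2 - 3.85*x - 1.69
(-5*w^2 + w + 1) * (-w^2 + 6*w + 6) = 5*w^4 - 31*w^3 - 25*w^2 + 12*w + 6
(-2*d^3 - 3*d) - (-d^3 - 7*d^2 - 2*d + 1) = -d^3 + 7*d^2 - d - 1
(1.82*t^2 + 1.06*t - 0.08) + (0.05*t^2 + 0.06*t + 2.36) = 1.87*t^2 + 1.12*t + 2.28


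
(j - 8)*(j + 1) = j^2 - 7*j - 8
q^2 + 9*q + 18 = (q + 3)*(q + 6)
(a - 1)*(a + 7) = a^2 + 6*a - 7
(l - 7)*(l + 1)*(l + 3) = l^3 - 3*l^2 - 25*l - 21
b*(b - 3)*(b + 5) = b^3 + 2*b^2 - 15*b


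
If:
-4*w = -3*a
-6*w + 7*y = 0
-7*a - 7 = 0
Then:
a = -1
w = -3/4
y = -9/14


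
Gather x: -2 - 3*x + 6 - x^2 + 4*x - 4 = -x^2 + x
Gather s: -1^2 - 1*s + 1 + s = 0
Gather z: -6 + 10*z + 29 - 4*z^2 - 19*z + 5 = -4*z^2 - 9*z + 28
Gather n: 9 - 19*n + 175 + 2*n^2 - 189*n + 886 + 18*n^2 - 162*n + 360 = 20*n^2 - 370*n + 1430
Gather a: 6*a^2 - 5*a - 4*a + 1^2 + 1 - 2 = 6*a^2 - 9*a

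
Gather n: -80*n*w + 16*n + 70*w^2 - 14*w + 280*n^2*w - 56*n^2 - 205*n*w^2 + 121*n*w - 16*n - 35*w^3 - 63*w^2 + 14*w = n^2*(280*w - 56) + n*(-205*w^2 + 41*w) - 35*w^3 + 7*w^2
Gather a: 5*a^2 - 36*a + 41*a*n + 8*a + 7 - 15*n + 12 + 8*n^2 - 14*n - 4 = 5*a^2 + a*(41*n - 28) + 8*n^2 - 29*n + 15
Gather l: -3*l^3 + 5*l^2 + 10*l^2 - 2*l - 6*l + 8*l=-3*l^3 + 15*l^2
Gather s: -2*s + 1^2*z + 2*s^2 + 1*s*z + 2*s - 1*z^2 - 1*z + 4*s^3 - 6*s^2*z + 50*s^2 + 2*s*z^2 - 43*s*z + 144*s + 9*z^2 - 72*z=4*s^3 + s^2*(52 - 6*z) + s*(2*z^2 - 42*z + 144) + 8*z^2 - 72*z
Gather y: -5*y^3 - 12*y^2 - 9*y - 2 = -5*y^3 - 12*y^2 - 9*y - 2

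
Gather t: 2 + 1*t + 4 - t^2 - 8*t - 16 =-t^2 - 7*t - 10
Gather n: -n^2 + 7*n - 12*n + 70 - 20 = -n^2 - 5*n + 50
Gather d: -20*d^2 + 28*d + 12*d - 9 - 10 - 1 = -20*d^2 + 40*d - 20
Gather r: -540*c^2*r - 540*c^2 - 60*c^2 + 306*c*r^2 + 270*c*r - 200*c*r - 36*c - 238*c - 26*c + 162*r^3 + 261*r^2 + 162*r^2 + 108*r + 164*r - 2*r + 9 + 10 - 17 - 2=-600*c^2 - 300*c + 162*r^3 + r^2*(306*c + 423) + r*(-540*c^2 + 70*c + 270)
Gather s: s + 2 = s + 2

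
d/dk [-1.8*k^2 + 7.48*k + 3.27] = 7.48 - 3.6*k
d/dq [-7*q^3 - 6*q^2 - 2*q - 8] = -21*q^2 - 12*q - 2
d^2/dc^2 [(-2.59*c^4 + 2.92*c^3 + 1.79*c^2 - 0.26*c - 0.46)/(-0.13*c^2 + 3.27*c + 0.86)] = (0.087542*c^6 - 6.606054*c^5 + 164.430294*c^4 + 51.92505*c^3 - 27.437064*c^2 - 13.95666*c + 5.830212)/(0.002197*c^6 - 0.165789*c^5 + 4.126629*c^4 - 32.772267*c^3 - 27.299238*c^2 - 7.255476*c - 0.636056)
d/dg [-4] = 0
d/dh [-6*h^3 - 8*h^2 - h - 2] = -18*h^2 - 16*h - 1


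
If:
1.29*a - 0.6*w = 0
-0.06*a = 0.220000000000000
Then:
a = -3.67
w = -7.88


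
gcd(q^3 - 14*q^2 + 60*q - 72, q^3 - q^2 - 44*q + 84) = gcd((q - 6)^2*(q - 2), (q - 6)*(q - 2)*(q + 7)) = q^2 - 8*q + 12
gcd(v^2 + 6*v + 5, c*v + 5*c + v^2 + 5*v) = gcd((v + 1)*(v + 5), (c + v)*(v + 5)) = v + 5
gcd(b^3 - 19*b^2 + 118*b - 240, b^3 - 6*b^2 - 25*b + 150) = b^2 - 11*b + 30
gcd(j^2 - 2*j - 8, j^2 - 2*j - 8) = j^2 - 2*j - 8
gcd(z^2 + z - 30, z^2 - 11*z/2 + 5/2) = z - 5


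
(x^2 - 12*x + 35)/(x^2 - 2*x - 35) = (x - 5)/(x + 5)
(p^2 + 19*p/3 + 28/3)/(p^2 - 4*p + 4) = (3*p^2 + 19*p + 28)/(3*(p^2 - 4*p + 4))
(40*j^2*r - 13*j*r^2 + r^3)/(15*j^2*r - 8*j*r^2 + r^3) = (-8*j + r)/(-3*j + r)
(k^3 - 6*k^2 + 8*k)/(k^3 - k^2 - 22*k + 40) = k/(k + 5)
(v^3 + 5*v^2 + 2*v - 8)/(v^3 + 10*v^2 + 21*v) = (v^3 + 5*v^2 + 2*v - 8)/(v*(v^2 + 10*v + 21))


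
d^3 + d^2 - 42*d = d*(d - 6)*(d + 7)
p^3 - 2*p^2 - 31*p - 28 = (p - 7)*(p + 1)*(p + 4)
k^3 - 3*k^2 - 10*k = k*(k - 5)*(k + 2)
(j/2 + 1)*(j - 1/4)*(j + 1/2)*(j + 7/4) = j^4/2 + 2*j^3 + 69*j^2/32 + 13*j/64 - 7/32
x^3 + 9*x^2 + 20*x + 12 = (x + 1)*(x + 2)*(x + 6)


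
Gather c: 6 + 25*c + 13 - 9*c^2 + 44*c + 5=-9*c^2 + 69*c + 24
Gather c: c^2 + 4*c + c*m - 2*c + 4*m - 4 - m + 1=c^2 + c*(m + 2) + 3*m - 3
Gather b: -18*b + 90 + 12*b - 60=30 - 6*b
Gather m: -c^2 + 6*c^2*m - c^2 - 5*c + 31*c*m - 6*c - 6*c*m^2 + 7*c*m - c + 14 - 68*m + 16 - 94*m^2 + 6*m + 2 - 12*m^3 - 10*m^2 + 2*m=-2*c^2 - 12*c - 12*m^3 + m^2*(-6*c - 104) + m*(6*c^2 + 38*c - 60) + 32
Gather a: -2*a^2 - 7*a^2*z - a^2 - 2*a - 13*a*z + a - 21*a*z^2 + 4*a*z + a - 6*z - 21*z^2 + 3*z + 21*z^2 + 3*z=a^2*(-7*z - 3) + a*(-21*z^2 - 9*z)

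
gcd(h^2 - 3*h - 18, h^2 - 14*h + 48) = h - 6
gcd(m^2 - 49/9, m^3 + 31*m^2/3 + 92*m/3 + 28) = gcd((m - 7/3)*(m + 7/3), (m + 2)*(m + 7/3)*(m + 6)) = m + 7/3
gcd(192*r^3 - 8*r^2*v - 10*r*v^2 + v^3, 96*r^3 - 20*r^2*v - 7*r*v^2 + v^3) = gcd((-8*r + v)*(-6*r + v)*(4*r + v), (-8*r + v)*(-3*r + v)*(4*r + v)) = 32*r^2 + 4*r*v - v^2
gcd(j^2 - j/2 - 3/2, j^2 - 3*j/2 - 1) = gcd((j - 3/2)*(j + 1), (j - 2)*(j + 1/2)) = 1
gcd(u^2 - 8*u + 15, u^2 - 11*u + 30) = u - 5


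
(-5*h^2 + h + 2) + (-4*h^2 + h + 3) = -9*h^2 + 2*h + 5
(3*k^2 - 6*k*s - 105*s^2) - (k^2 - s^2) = 2*k^2 - 6*k*s - 104*s^2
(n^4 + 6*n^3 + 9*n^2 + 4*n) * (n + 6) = n^5 + 12*n^4 + 45*n^3 + 58*n^2 + 24*n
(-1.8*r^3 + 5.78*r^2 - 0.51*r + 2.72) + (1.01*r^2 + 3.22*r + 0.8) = -1.8*r^3 + 6.79*r^2 + 2.71*r + 3.52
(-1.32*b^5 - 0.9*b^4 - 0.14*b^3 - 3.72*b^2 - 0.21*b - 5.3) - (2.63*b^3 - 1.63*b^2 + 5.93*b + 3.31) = -1.32*b^5 - 0.9*b^4 - 2.77*b^3 - 2.09*b^2 - 6.14*b - 8.61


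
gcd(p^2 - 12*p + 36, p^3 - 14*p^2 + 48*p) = p - 6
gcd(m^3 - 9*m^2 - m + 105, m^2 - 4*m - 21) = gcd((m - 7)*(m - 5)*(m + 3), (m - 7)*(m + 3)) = m^2 - 4*m - 21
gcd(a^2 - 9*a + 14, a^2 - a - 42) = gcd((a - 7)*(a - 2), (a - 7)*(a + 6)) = a - 7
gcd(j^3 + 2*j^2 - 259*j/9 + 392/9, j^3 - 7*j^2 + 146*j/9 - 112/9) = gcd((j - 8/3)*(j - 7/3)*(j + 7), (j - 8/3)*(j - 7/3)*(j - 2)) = j^2 - 5*j + 56/9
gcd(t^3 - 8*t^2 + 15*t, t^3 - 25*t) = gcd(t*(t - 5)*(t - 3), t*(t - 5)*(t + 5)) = t^2 - 5*t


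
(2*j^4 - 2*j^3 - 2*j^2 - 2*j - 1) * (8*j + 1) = 16*j^5 - 14*j^4 - 18*j^3 - 18*j^2 - 10*j - 1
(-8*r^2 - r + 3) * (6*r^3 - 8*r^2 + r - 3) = -48*r^5 + 58*r^4 + 18*r^3 - r^2 + 6*r - 9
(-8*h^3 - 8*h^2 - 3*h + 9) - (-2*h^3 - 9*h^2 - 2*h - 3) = -6*h^3 + h^2 - h + 12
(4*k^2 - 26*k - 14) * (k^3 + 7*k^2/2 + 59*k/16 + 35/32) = 4*k^5 - 12*k^4 - 361*k^3/4 - 281*k^2/2 - 1281*k/16 - 245/16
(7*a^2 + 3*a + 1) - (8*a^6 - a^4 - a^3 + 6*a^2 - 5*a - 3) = -8*a^6 + a^4 + a^3 + a^2 + 8*a + 4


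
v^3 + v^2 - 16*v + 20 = (v - 2)^2*(v + 5)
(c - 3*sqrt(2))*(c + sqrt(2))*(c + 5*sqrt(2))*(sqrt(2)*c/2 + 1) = sqrt(2)*c^4/2 + 4*c^3 - 10*sqrt(2)*c^2 - 56*c - 30*sqrt(2)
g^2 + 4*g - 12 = (g - 2)*(g + 6)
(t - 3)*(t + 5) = t^2 + 2*t - 15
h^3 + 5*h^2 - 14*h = h*(h - 2)*(h + 7)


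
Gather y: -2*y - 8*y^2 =-8*y^2 - 2*y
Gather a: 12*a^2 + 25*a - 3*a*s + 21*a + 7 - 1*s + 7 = 12*a^2 + a*(46 - 3*s) - s + 14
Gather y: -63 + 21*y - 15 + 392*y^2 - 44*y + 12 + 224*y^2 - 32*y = 616*y^2 - 55*y - 66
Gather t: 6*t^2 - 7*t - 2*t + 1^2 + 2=6*t^2 - 9*t + 3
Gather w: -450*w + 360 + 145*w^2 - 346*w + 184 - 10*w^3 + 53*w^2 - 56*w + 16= -10*w^3 + 198*w^2 - 852*w + 560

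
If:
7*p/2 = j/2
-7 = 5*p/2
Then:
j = -98/5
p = -14/5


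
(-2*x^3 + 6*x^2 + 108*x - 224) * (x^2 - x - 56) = -2*x^5 + 8*x^4 + 214*x^3 - 668*x^2 - 5824*x + 12544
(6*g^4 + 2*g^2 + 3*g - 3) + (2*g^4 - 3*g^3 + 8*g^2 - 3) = 8*g^4 - 3*g^3 + 10*g^2 + 3*g - 6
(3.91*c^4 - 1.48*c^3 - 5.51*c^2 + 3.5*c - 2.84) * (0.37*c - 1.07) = 1.4467*c^5 - 4.7313*c^4 - 0.4551*c^3 + 7.1907*c^2 - 4.7958*c + 3.0388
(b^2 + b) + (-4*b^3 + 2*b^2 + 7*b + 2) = -4*b^3 + 3*b^2 + 8*b + 2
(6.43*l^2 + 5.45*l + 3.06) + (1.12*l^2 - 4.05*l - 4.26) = 7.55*l^2 + 1.4*l - 1.2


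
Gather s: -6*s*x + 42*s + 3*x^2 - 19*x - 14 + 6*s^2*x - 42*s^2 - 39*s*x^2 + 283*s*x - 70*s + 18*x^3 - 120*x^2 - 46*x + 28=s^2*(6*x - 42) + s*(-39*x^2 + 277*x - 28) + 18*x^3 - 117*x^2 - 65*x + 14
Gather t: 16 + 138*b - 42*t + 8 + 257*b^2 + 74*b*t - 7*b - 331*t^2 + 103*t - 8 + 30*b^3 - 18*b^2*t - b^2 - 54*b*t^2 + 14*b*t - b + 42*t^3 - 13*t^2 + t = 30*b^3 + 256*b^2 + 130*b + 42*t^3 + t^2*(-54*b - 344) + t*(-18*b^2 + 88*b + 62) + 16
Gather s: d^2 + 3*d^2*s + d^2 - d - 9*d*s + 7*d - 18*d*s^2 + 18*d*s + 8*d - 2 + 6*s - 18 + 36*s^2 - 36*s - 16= 2*d^2 + 14*d + s^2*(36 - 18*d) + s*(3*d^2 + 9*d - 30) - 36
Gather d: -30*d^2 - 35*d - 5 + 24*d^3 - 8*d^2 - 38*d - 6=24*d^3 - 38*d^2 - 73*d - 11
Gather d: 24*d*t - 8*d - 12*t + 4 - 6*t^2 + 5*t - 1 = d*(24*t - 8) - 6*t^2 - 7*t + 3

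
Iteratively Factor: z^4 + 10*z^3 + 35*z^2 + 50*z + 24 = (z + 1)*(z^3 + 9*z^2 + 26*z + 24) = (z + 1)*(z + 4)*(z^2 + 5*z + 6) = (z + 1)*(z + 2)*(z + 4)*(z + 3)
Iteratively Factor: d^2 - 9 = (d + 3)*(d - 3)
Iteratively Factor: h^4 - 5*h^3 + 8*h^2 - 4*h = (h - 1)*(h^3 - 4*h^2 + 4*h) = (h - 2)*(h - 1)*(h^2 - 2*h) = h*(h - 2)*(h - 1)*(h - 2)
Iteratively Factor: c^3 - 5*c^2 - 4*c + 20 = (c - 2)*(c^2 - 3*c - 10) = (c - 5)*(c - 2)*(c + 2)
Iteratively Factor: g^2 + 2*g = (g + 2)*(g)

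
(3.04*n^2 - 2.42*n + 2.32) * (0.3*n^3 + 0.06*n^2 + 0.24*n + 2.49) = 0.912*n^5 - 0.5436*n^4 + 1.2804*n^3 + 7.128*n^2 - 5.469*n + 5.7768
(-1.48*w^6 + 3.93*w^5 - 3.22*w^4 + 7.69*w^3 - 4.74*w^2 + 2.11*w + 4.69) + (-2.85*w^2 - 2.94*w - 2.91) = -1.48*w^6 + 3.93*w^5 - 3.22*w^4 + 7.69*w^3 - 7.59*w^2 - 0.83*w + 1.78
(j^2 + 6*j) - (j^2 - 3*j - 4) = 9*j + 4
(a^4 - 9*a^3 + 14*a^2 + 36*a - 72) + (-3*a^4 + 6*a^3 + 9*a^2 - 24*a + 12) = -2*a^4 - 3*a^3 + 23*a^2 + 12*a - 60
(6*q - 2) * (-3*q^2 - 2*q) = -18*q^3 - 6*q^2 + 4*q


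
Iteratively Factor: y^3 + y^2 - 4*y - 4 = (y - 2)*(y^2 + 3*y + 2) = (y - 2)*(y + 2)*(y + 1)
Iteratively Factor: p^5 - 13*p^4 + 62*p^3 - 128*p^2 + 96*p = (p)*(p^4 - 13*p^3 + 62*p^2 - 128*p + 96) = p*(p - 4)*(p^3 - 9*p^2 + 26*p - 24) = p*(p - 4)*(p - 3)*(p^2 - 6*p + 8) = p*(p - 4)^2*(p - 3)*(p - 2)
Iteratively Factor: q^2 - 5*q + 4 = (q - 1)*(q - 4)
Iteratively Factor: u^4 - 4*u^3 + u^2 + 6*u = (u)*(u^3 - 4*u^2 + u + 6) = u*(u - 2)*(u^2 - 2*u - 3) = u*(u - 2)*(u + 1)*(u - 3)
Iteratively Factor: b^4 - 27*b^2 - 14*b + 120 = (b + 3)*(b^3 - 3*b^2 - 18*b + 40) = (b - 5)*(b + 3)*(b^2 + 2*b - 8) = (b - 5)*(b + 3)*(b + 4)*(b - 2)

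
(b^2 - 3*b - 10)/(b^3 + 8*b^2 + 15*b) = (b^2 - 3*b - 10)/(b*(b^2 + 8*b + 15))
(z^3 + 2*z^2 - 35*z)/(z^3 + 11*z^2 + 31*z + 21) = z*(z - 5)/(z^2 + 4*z + 3)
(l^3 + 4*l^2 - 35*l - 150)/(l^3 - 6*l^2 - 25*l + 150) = (l + 5)/(l - 5)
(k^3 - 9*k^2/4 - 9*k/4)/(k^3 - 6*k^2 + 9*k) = (k + 3/4)/(k - 3)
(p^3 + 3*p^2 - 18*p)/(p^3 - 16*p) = (p^2 + 3*p - 18)/(p^2 - 16)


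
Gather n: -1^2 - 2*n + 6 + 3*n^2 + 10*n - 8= 3*n^2 + 8*n - 3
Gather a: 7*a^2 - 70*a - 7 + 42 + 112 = 7*a^2 - 70*a + 147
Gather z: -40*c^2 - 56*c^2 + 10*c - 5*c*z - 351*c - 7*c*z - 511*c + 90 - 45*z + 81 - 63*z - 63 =-96*c^2 - 852*c + z*(-12*c - 108) + 108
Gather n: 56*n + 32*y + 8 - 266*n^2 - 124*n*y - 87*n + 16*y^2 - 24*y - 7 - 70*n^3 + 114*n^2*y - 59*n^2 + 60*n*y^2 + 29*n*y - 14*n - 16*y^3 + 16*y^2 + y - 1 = -70*n^3 + n^2*(114*y - 325) + n*(60*y^2 - 95*y - 45) - 16*y^3 + 32*y^2 + 9*y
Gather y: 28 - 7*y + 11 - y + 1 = 40 - 8*y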